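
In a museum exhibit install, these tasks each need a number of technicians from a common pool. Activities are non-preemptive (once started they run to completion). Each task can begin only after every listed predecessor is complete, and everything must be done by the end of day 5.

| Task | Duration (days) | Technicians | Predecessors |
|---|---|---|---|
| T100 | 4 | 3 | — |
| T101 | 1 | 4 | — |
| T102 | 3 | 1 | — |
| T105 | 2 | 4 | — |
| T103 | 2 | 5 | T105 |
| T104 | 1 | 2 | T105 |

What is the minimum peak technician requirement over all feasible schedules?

8

Early-start (T100@1, T101@1, T102@1, T105@1, T103@3, T104@3) gives peak 12: d1:12  d2:8  d3:11  d4:8  d5:0.
Shift T105→2, T103→4, T104→5.
Schedule T100@1, T101@1, T102@1, T105@2, T103@4, T104@5: d1:8  d2:8  d3:8  d4:8  d5:7 — peak 8.
Total technician-days = 39 over 5 days ⇒ peak ≥ ⌈39/5⌉ = 8, so 8 is optimal.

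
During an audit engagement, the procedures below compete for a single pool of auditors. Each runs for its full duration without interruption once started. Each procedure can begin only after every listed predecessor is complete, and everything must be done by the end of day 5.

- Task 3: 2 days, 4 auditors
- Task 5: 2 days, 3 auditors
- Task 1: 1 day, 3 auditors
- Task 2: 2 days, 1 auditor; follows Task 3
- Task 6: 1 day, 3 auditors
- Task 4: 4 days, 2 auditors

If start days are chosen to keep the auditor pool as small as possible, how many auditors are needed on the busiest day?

6

Early-start (Task 3@1, Task 5@1, Task 1@1, Task 2@3, Task 6@1, Task 4@1) gives peak 15: d1:15  d2:9  d3:3  d4:3  d5:0.
Shift Task 5→3, Task 1→5, Task 6→5.
Schedule Task 3@1, Task 5@3, Task 1@5, Task 2@3, Task 6@5, Task 4@1: d1:6  d2:6  d3:6  d4:6  d5:6 — peak 6.
Total auditor-days = 30 over 5 days ⇒ peak ≥ ⌈30/5⌉ = 6, so 6 is optimal.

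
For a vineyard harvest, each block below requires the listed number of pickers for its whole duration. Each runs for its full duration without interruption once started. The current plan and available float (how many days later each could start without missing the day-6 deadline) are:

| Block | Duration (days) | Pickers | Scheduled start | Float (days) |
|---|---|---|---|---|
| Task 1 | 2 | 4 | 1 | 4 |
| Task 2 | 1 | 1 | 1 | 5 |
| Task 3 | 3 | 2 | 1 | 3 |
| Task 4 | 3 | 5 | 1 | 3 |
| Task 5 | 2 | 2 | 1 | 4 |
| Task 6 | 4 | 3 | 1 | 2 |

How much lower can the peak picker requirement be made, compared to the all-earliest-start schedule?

Early-start peak: d1:17  d2:16  d3:10  d4:3  d5:0  d6:0 ⇒ 17.
Leveled (Task 1@1, Task 2@1, Task 3@1, Task 4@4, Task 5@2, Task 6@3): d1:7  d2:8  d3:7  d4:8  d5:8  d6:8 ⇒ 8.
Reduction 17 − 8 = 9.

9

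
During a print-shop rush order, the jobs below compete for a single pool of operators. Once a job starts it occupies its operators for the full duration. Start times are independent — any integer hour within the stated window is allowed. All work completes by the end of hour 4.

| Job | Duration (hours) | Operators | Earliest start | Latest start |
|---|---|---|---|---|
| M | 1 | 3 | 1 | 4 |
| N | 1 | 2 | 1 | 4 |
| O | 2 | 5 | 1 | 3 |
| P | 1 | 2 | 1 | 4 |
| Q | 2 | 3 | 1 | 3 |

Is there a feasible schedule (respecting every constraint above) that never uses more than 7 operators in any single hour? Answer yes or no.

Schedule M@1, N@2, O@3, P@2, Q@1: h1:6  h2:7  h3:5  h4:5 — peak 7 ≤ 7.

yes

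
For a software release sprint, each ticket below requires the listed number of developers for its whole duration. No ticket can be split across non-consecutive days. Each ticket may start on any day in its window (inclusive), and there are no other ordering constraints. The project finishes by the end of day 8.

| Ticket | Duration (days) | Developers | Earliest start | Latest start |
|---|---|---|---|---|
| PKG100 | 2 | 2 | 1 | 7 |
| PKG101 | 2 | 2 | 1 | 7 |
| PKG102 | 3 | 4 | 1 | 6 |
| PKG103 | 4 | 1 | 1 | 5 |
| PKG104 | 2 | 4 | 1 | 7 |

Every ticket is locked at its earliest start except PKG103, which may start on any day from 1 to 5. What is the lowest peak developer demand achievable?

PKG103@1: d1:13  d2:13  d3:5  d4:1  d5:0  d6:0  d7:0  d8:0 → peak 13
PKG103@2: d1:12  d2:13  d3:5  d4:1  d5:1  d6:0  d7:0  d8:0 → peak 13
PKG103@3: d1:12  d2:12  d3:5  d4:1  d5:1  d6:1  d7:0  d8:0 → peak 12
PKG103@4: d1:12  d2:12  d3:4  d4:1  d5:1  d6:1  d7:1  d8:0 → peak 12
PKG103@5: d1:12  d2:12  d3:4  d4:0  d5:1  d6:1  d7:1  d8:1 → peak 12
Best is PKG103@3, peak 12.

12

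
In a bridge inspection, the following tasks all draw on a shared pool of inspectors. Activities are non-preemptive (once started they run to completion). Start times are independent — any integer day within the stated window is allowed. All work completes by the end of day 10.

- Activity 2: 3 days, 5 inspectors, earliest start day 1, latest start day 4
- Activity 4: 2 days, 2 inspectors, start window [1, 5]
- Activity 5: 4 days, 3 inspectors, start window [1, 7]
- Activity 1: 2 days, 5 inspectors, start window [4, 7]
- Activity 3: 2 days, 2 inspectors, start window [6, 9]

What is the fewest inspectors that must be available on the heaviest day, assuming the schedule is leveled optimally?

7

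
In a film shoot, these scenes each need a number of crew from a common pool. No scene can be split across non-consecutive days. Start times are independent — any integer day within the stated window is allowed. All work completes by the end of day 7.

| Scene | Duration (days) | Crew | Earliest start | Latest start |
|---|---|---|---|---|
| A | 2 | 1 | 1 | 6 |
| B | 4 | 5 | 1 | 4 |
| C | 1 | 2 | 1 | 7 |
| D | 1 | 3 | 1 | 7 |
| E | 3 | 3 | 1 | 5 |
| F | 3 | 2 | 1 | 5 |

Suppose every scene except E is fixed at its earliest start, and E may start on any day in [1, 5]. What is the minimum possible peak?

13

E@1: d1:16  d2:11  d3:10  d4:5  d5:0  d6:0  d7:0 → peak 16
E@2: d1:13  d2:11  d3:10  d4:8  d5:0  d6:0  d7:0 → peak 13
E@3: d1:13  d2:8  d3:10  d4:8  d5:3  d6:0  d7:0 → peak 13
E@4: d1:13  d2:8  d3:7  d4:8  d5:3  d6:3  d7:0 → peak 13
E@5: d1:13  d2:8  d3:7  d4:5  d5:3  d6:3  d7:3 → peak 13
Best is E@2, peak 13.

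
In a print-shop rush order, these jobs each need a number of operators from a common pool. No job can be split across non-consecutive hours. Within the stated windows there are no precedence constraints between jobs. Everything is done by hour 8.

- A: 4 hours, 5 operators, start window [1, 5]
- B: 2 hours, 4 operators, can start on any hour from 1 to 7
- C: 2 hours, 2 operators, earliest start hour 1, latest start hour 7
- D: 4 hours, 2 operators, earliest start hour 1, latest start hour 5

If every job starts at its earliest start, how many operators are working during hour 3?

7

At early start, hour 3 has: A, D.
Demand: 5 + 2 = 7.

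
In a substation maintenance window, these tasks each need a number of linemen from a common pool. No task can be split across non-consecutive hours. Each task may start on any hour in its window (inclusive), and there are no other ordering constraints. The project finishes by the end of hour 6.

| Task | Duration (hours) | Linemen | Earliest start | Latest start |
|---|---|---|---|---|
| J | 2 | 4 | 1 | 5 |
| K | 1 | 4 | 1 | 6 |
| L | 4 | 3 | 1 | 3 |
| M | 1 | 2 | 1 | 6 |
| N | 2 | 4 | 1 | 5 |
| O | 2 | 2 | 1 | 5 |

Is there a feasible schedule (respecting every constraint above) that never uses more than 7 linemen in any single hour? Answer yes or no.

yes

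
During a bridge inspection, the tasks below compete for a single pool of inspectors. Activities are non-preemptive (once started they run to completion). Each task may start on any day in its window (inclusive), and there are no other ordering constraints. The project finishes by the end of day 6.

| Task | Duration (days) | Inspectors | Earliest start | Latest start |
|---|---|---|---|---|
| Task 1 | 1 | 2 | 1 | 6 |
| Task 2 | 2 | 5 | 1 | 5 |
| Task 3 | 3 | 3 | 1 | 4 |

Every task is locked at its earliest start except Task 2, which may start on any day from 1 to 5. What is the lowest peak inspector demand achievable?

Task 2@1: d1:10  d2:8  d3:3  d4:0  d5:0  d6:0 → peak 10
Task 2@2: d1:5  d2:8  d3:8  d4:0  d5:0  d6:0 → peak 8
Task 2@3: d1:5  d2:3  d3:8  d4:5  d5:0  d6:0 → peak 8
Task 2@4: d1:5  d2:3  d3:3  d4:5  d5:5  d6:0 → peak 5
Task 2@5: d1:5  d2:3  d3:3  d4:0  d5:5  d6:5 → peak 5
Best is Task 2@4, peak 5.

5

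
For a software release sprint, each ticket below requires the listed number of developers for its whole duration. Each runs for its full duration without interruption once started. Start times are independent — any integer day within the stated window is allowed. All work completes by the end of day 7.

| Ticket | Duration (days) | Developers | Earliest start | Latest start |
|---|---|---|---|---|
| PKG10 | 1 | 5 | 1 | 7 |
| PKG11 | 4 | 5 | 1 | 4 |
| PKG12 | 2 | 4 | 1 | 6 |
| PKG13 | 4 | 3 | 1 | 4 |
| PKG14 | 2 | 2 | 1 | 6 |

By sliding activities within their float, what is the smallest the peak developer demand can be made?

8

Early-start (PKG10@1, PKG11@1, PKG12@1, PKG13@1, PKG14@1) gives peak 19: d1:19  d2:14  d3:8  d4:8  d5:0  d6:0  d7:0.
Shift PKG11→2, PKG12→6, PKG14→5.
Schedule PKG10@1, PKG11@2, PKG12@6, PKG13@1, PKG14@5: d1:8  d2:8  d3:8  d4:8  d5:7  d6:6  d7:4 — peak 8.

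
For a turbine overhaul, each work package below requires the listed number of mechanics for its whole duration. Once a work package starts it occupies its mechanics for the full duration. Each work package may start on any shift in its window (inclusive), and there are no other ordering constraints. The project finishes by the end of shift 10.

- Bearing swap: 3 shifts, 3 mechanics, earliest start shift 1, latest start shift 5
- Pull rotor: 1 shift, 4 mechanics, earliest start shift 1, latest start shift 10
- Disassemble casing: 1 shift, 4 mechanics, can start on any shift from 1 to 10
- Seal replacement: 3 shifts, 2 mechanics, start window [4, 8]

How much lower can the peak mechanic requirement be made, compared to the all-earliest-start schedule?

7

Early-start peak: s1:11  s2:3  s3:3  s4:2  s5:2  s6:2  s7:0  s8:0  s9:0  s10:0 ⇒ 11.
Leveled (Bearing swap@1, Pull rotor@4, Disassemble casing@5, Seal replacement@6): s1:3  s2:3  s3:3  s4:4  s5:4  s6:2  s7:2  s8:2  s9:0  s10:0 ⇒ 4.
Reduction 11 − 4 = 7.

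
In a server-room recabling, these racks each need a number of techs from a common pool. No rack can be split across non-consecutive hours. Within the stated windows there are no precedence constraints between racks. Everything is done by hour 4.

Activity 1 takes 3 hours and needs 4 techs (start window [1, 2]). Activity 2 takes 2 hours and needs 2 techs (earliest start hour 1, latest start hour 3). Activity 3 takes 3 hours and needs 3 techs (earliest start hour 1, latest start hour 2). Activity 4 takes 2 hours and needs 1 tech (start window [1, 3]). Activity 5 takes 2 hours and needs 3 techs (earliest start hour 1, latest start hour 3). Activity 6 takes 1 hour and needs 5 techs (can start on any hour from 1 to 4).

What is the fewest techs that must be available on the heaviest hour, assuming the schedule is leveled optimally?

Early-start (Activity 1@1, Activity 2@1, Activity 3@1, Activity 4@1, Activity 5@1, Activity 6@1) gives peak 18: h1:18  h2:13  h3:7  h4:0.
Shift Activity 5→3, Activity 6→4.
Schedule Activity 1@1, Activity 2@1, Activity 3@1, Activity 4@1, Activity 5@3, Activity 6@4: h1:10  h2:10  h3:10  h4:8 — peak 10.
Total tech-hours = 38 over 4 hours ⇒ peak ≥ ⌈38/4⌉ = 10, so 10 is optimal.

10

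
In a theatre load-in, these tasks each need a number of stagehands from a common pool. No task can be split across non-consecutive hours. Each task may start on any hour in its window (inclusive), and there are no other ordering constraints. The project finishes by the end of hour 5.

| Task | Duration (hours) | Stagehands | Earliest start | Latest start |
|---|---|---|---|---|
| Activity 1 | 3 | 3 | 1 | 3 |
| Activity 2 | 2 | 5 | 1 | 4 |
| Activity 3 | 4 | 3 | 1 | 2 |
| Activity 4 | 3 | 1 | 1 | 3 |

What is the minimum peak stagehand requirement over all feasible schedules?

8

Early-start (Activity 1@1, Activity 2@1, Activity 3@1, Activity 4@1) gives peak 12: h1:12  h2:12  h3:7  h4:3  h5:0.
Shift Activity 2→4.
Schedule Activity 1@1, Activity 2@4, Activity 3@1, Activity 4@1: h1:7  h2:7  h3:7  h4:8  h5:5 — peak 8.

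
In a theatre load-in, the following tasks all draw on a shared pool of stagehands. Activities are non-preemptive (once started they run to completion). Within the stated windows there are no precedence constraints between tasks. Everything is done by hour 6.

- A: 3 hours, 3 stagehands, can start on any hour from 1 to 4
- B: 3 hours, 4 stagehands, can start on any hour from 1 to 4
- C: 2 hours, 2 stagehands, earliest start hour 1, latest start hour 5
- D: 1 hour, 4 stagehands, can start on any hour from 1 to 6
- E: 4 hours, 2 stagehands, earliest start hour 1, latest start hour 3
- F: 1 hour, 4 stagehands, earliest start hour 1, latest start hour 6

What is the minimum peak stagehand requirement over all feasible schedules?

8

Early-start (A@1, B@1, C@1, D@1, E@1, F@1) gives peak 19: h1:19  h2:11  h3:9  h4:2  h5:0  h6:0.
Shift B→4, D→5, F→6.
Schedule A@1, B@4, C@1, D@5, E@1, F@6: h1:7  h2:7  h3:5  h4:6  h5:8  h6:8 — peak 8.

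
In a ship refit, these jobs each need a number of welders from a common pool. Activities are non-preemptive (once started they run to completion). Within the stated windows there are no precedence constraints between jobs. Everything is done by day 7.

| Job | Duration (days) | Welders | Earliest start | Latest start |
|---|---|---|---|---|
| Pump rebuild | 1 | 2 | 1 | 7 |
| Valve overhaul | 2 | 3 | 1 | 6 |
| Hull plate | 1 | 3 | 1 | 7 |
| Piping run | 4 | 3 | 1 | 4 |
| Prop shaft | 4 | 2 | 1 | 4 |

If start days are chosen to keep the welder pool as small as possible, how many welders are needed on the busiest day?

5

Early-start (Pump rebuild@1, Valve overhaul@1, Hull plate@1, Piping run@1, Prop shaft@1) gives peak 13: d1:13  d2:8  d3:5  d4:5  d5:0  d6:0  d7:0.
Shift Hull plate→3, Piping run→4, Prop shaft→2.
Schedule Pump rebuild@1, Valve overhaul@1, Hull plate@3, Piping run@4, Prop shaft@2: d1:5  d2:5  d3:5  d4:5  d5:5  d6:3  d7:3 — peak 5.
Total welder-days = 31 over 7 days ⇒ peak ≥ ⌈31/7⌉ = 5, so 5 is optimal.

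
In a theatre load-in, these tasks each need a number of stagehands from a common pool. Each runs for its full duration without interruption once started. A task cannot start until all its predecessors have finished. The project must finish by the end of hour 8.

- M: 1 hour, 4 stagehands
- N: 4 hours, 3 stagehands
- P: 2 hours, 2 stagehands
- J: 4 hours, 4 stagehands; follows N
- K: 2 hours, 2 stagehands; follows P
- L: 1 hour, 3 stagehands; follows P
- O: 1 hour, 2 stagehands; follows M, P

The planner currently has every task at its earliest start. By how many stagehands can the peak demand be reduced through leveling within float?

Early-start peak: h1:9  h2:5  h3:10  h4:5  h5:4  h6:4  h7:4  h8:4 ⇒ 10.
Leveled (M@1, N@1, P@2, J@5, K@4, L@6, O@4): h1:7  h2:5  h3:5  h4:7  h5:6  h6:7  h7:4  h8:4 ⇒ 7.
Reduction 10 − 7 = 3.

3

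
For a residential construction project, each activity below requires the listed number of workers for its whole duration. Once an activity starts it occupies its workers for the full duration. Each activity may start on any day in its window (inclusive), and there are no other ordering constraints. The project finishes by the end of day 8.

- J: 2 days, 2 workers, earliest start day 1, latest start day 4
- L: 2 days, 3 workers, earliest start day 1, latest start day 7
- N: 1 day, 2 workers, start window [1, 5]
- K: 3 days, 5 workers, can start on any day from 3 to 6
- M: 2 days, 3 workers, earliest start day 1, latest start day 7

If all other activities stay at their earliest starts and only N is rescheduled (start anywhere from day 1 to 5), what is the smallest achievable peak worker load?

8

N@1: d1:10  d2:8  d3:5  d4:5  d5:5  d6:0  d7:0  d8:0 → peak 10
N@2: d1:8  d2:10  d3:5  d4:5  d5:5  d6:0  d7:0  d8:0 → peak 10
N@3: d1:8  d2:8  d3:7  d4:5  d5:5  d6:0  d7:0  d8:0 → peak 8
N@4: d1:8  d2:8  d3:5  d4:7  d5:5  d6:0  d7:0  d8:0 → peak 8
N@5: d1:8  d2:8  d3:5  d4:5  d5:7  d6:0  d7:0  d8:0 → peak 8
Best is N@3, peak 8.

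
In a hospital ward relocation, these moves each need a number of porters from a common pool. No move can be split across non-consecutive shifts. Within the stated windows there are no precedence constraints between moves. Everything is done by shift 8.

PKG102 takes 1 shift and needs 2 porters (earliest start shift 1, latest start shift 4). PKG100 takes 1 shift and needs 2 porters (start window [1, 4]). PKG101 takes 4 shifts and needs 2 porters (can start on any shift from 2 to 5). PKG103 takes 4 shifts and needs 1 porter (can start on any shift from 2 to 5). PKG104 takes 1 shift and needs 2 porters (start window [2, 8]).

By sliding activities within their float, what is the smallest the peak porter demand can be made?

3

Early-start (PKG102@1, PKG100@1, PKG101@2, PKG103@2, PKG104@2) gives peak 5: s1:4  s2:5  s3:3  s4:3  s5:3  s6:0  s7:0  s8:0.
Shift PKG100→2, PKG101→3, PKG104→7.
Schedule PKG102@1, PKG100@2, PKG101@3, PKG103@2, PKG104@7: s1:2  s2:3  s3:3  s4:3  s5:3  s6:2  s7:2  s8:0 — peak 3.
Total porter-shifts = 18 over 8 shifts ⇒ peak ≥ ⌈18/8⌉ = 3, so 3 is optimal.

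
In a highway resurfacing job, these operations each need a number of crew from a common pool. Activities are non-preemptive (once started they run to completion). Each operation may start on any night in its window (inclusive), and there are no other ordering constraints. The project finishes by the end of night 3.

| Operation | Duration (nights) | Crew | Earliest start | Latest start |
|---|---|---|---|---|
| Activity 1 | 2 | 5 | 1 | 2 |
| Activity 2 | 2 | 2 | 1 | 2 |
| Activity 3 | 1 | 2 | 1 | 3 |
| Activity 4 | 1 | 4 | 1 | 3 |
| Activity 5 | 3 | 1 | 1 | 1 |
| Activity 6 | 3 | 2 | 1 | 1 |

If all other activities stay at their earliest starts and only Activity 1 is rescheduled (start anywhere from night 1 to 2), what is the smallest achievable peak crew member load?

11

Activity 1@1: n1:16  n2:10  n3:3 → peak 16
Activity 1@2: n1:11  n2:10  n3:8 → peak 11
Best is Activity 1@2, peak 11.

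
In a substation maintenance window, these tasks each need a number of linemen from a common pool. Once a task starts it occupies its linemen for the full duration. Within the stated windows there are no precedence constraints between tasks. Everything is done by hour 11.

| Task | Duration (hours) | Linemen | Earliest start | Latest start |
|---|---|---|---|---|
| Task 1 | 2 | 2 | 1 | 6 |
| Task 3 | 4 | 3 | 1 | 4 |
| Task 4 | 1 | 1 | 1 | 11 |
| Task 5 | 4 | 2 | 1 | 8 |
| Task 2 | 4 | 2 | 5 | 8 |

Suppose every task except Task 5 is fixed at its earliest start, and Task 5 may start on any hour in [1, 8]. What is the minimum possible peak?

6

Task 5@1: h1:8  h2:7  h3:5  h4:5  h5:2  h6:2  h7:2  h8:2  h9:0  h10:0  h11:0 → peak 8
Task 5@2: h1:6  h2:7  h3:5  h4:5  h5:4  h6:2  h7:2  h8:2  h9:0  h10:0  h11:0 → peak 7
Task 5@3: h1:6  h2:5  h3:5  h4:5  h5:4  h6:4  h7:2  h8:2  h9:0  h10:0  h11:0 → peak 6
Task 5@4: h1:6  h2:5  h3:3  h4:5  h5:4  h6:4  h7:4  h8:2  h9:0  h10:0  h11:0 → peak 6
Task 5@5: h1:6  h2:5  h3:3  h4:3  h5:4  h6:4  h7:4  h8:4  h9:0  h10:0  h11:0 → peak 6
Task 5@6: h1:6  h2:5  h3:3  h4:3  h5:2  h6:4  h7:4  h8:4  h9:2  h10:0  h11:0 → peak 6
Task 5@7: h1:6  h2:5  h3:3  h4:3  h5:2  h6:2  h7:4  h8:4  h9:2  h10:2  h11:0 → peak 6
Task 5@8: h1:6  h2:5  h3:3  h4:3  h5:2  h6:2  h7:2  h8:4  h9:2  h10:2  h11:2 → peak 6
Best is Task 5@3, peak 6.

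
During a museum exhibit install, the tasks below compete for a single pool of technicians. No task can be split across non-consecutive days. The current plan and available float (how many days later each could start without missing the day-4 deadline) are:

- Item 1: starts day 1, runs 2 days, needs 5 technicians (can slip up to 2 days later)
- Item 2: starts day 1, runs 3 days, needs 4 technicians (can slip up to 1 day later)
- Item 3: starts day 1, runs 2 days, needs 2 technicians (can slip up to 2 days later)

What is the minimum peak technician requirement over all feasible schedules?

Early-start (Item 1@1, Item 2@1, Item 3@1) gives peak 11: d1:11  d2:11  d3:4  d4:0.
Shift Item 3→3.
Schedule Item 1@1, Item 2@1, Item 3@3: d1:9  d2:9  d3:6  d4:2 — peak 9.
No arrangement of the 18 feasible schedules does better.

9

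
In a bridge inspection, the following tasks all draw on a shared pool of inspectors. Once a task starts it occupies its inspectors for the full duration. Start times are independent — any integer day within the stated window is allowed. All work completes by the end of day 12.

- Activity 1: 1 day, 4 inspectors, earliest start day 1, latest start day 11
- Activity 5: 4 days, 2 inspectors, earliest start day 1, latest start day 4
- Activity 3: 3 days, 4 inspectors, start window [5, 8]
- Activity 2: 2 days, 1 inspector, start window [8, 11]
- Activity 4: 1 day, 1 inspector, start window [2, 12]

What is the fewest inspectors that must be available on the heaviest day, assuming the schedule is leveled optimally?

4

Early-start (Activity 1@1, Activity 5@1, Activity 3@5, Activity 2@8, Activity 4@2) gives peak 6: d1:6  d2:3  d3:2  d4:2  d5:4  d6:4  d7:4  d8:1  d9:1  d10:0  d11:0  d12:0.
Shift Activity 5→2, Activity 3→6, Activity 2→9.
Schedule Activity 1@1, Activity 5@2, Activity 3@6, Activity 2@9, Activity 4@2: d1:4  d2:3  d3:2  d4:2  d5:2  d6:4  d7:4  d8:4  d9:1  d10:1  d11:0  d12:0 — peak 4.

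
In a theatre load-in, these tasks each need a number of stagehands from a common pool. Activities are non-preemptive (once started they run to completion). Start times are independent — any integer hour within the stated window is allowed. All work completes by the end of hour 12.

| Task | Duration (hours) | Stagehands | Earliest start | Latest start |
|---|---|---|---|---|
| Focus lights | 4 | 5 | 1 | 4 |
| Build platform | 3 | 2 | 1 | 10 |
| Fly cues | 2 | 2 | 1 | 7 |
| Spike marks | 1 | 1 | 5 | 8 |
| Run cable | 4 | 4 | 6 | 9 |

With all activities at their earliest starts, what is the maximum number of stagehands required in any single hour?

Early-start schedule: Focus lights@1, Build platform@1, Fly cues@1, Spike marks@5, Run cable@6.
Load per hour: hour 1: 9, hour 2: 9, hour 3: 7, hour 4: 5, hour 5: 1, hour 6: 4, hour 7: 4, hour 8: 4, hour 9: 4, hour 10: 0, hour 11: 0, hour 12: 0.
Peak is 9.

9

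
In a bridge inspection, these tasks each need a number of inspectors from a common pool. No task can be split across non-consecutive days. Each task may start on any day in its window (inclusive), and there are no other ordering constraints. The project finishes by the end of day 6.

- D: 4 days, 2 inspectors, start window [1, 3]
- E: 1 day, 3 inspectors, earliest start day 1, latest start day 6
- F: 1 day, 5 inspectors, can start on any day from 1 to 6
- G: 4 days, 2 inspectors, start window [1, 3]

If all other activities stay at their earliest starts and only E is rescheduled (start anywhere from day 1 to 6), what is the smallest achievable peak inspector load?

9

E@1: d1:12  d2:4  d3:4  d4:4  d5:0  d6:0 → peak 12
E@2: d1:9  d2:7  d3:4  d4:4  d5:0  d6:0 → peak 9
E@3: d1:9  d2:4  d3:7  d4:4  d5:0  d6:0 → peak 9
E@4: d1:9  d2:4  d3:4  d4:7  d5:0  d6:0 → peak 9
E@5: d1:9  d2:4  d3:4  d4:4  d5:3  d6:0 → peak 9
E@6: d1:9  d2:4  d3:4  d4:4  d5:0  d6:3 → peak 9
Best is E@2, peak 9.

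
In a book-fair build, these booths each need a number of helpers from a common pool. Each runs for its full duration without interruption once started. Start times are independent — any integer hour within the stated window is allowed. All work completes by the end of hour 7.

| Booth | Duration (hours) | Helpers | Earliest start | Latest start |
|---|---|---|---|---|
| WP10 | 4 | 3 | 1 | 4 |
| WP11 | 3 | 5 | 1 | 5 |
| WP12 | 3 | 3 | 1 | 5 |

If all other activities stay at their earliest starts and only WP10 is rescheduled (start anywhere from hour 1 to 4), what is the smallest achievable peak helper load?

8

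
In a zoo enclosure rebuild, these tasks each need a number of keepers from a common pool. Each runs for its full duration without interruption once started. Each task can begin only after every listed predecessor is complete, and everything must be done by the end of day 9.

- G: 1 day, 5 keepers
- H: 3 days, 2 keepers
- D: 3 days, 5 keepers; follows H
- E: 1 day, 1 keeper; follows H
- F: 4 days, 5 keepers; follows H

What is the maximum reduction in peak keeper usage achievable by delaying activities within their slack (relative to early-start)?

1

Early-start peak: d1:7  d2:2  d3:2  d4:11  d5:10  d6:10  d7:5  d8:0  d9:0 ⇒ 11.
Leveled (G@1, H@1, D@4, E@4, F@5): d1:7  d2:2  d3:2  d4:6  d5:10  d6:10  d7:5  d8:5  d9:0 ⇒ 10.
Reduction 11 − 10 = 1.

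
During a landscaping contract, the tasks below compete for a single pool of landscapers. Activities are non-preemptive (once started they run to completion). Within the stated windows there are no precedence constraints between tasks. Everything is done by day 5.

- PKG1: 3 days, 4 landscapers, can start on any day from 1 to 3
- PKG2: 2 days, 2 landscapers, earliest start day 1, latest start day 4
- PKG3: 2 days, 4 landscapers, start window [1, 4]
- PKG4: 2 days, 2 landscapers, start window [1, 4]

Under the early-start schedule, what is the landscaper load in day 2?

12

At early start, day 2 has: PKG1, PKG2, PKG3, PKG4.
Demand: 4 + 2 + 4 + 2 = 12.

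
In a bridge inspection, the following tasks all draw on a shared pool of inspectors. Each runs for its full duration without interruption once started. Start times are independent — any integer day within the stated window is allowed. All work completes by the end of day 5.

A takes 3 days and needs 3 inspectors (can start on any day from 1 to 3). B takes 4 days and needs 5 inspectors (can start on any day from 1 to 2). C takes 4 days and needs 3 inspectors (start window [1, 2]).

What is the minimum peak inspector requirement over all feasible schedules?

11

Schedule A@1, B@1, C@1: d1:11  d2:11  d3:11  d4:8  d5:0 — peak 11.
No arrangement of the 12 feasible schedules does better.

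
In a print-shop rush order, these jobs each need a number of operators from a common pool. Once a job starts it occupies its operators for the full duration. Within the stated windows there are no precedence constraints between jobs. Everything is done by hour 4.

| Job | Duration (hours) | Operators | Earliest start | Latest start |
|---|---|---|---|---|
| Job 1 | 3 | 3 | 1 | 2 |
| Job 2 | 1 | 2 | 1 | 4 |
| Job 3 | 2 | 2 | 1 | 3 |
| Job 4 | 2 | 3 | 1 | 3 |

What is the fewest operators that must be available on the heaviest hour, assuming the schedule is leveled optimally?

6

Early-start (Job 1@1, Job 2@1, Job 3@1, Job 4@1) gives peak 10: h1:10  h2:8  h3:3  h4:0.
Shift Job 2→4, Job 4→3.
Schedule Job 1@1, Job 2@4, Job 3@1, Job 4@3: h1:5  h2:5  h3:6  h4:5 — peak 6.
Total operator-hours = 21 over 4 hours ⇒ peak ≥ ⌈21/4⌉ = 6, so 6 is optimal.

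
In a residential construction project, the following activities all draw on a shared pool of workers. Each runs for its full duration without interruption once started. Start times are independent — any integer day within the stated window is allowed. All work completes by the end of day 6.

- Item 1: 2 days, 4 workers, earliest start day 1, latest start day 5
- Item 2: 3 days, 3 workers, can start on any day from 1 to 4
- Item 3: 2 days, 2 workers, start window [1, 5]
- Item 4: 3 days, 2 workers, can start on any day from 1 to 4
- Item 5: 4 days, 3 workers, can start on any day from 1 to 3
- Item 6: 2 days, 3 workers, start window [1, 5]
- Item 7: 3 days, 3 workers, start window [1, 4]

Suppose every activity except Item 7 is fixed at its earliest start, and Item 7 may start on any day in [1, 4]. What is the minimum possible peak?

17

Item 7@1: d1:20  d2:20  d3:11  d4:3  d5:0  d6:0 → peak 20
Item 7@2: d1:17  d2:20  d3:11  d4:6  d5:0  d6:0 → peak 20
Item 7@3: d1:17  d2:17  d3:11  d4:6  d5:3  d6:0 → peak 17
Item 7@4: d1:17  d2:17  d3:8  d4:6  d5:3  d6:3 → peak 17
Best is Item 7@3, peak 17.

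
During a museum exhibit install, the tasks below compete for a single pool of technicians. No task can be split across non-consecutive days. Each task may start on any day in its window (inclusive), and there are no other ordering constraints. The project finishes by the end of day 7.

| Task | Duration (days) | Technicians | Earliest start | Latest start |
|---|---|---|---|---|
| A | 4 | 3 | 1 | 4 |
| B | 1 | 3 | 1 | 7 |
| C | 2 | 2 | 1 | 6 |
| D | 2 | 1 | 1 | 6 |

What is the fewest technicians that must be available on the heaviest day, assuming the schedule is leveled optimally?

Early-start (A@1, B@1, C@1, D@1) gives peak 9: d1:9  d2:6  d3:3  d4:3  d5:0  d6:0  d7:0.
Shift B→5, C→6, D→6.
Schedule A@1, B@5, C@6, D@6: d1:3  d2:3  d3:3  d4:3  d5:3  d6:3  d7:3 — peak 3.
Total technician-days = 21 over 7 days ⇒ peak ≥ ⌈21/7⌉ = 3, so 3 is optimal.

3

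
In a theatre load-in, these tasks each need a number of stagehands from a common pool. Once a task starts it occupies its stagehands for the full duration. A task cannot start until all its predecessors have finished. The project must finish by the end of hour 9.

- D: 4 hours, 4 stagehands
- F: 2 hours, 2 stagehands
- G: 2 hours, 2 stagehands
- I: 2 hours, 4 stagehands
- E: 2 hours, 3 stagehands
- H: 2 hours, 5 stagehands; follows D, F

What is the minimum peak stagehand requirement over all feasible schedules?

7

Early-start (D@1, F@1, G@1, I@1, E@1, H@5) gives peak 15: h1:15  h2:15  h3:4  h4:4  h5:5  h6:5  h7:0  h8:0  h9:0.
Shift G→3, I→5, E→5, H→7.
Schedule D@1, F@1, G@3, I@5, E@5, H@7: h1:6  h2:6  h3:6  h4:6  h5:7  h6:7  h7:5  h8:5  h9:0 — peak 7.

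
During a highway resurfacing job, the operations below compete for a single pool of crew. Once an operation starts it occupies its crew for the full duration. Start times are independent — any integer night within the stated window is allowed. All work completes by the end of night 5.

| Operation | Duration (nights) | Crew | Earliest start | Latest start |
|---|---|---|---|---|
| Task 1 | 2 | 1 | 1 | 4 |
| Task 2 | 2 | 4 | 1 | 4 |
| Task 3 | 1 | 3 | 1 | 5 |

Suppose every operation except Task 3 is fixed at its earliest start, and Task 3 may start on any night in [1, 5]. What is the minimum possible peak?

5

Task 3@1: n1:8  n2:5  n3:0  n4:0  n5:0 → peak 8
Task 3@2: n1:5  n2:8  n3:0  n4:0  n5:0 → peak 8
Task 3@3: n1:5  n2:5  n3:3  n4:0  n5:0 → peak 5
Task 3@4: n1:5  n2:5  n3:0  n4:3  n5:0 → peak 5
Task 3@5: n1:5  n2:5  n3:0  n4:0  n5:3 → peak 5
Best is Task 3@3, peak 5.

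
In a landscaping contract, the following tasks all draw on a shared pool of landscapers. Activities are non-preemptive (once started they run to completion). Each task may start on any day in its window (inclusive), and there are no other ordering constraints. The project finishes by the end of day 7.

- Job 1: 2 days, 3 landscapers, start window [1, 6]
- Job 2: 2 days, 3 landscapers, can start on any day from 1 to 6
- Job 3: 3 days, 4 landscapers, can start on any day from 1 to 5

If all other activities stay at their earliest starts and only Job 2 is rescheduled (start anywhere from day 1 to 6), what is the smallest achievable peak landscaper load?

7

Job 2@1: d1:10  d2:10  d3:4  d4:0  d5:0  d6:0  d7:0 → peak 10
Job 2@2: d1:7  d2:10  d3:7  d4:0  d5:0  d6:0  d7:0 → peak 10
Job 2@3: d1:7  d2:7  d3:7  d4:3  d5:0  d6:0  d7:0 → peak 7
Job 2@4: d1:7  d2:7  d3:4  d4:3  d5:3  d6:0  d7:0 → peak 7
Job 2@5: d1:7  d2:7  d3:4  d4:0  d5:3  d6:3  d7:0 → peak 7
Job 2@6: d1:7  d2:7  d3:4  d4:0  d5:0  d6:3  d7:3 → peak 7
Best is Job 2@3, peak 7.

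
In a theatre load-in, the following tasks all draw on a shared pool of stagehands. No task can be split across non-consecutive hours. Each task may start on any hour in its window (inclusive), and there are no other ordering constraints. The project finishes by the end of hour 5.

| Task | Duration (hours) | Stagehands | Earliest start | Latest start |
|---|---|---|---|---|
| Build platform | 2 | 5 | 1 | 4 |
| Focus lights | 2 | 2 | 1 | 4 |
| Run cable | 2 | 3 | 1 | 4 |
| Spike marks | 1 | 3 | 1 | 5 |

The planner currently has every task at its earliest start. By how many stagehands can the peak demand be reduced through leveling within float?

Early-start peak: h1:13  h2:10  h3:0  h4:0  h5:0 ⇒ 13.
Leveled (Build platform@1, Focus lights@3, Run cable@3, Spike marks@5): h1:5  h2:5  h3:5  h4:5  h5:3 ⇒ 5.
Reduction 13 − 5 = 8.

8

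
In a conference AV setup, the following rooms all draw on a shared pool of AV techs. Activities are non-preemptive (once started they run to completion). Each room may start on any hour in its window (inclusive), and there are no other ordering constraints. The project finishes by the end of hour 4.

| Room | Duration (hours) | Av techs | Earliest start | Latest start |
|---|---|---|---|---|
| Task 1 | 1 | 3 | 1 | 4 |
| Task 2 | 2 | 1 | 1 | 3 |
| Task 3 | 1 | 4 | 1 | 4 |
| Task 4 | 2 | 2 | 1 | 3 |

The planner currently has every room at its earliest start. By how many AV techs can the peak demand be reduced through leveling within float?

6

Early-start peak: h1:10  h2:3  h3:0  h4:0 ⇒ 10.
Leveled (Task 1@1, Task 2@1, Task 3@4, Task 4@2): h1:4  h2:3  h3:2  h4:4 ⇒ 4.
Reduction 10 − 4 = 6.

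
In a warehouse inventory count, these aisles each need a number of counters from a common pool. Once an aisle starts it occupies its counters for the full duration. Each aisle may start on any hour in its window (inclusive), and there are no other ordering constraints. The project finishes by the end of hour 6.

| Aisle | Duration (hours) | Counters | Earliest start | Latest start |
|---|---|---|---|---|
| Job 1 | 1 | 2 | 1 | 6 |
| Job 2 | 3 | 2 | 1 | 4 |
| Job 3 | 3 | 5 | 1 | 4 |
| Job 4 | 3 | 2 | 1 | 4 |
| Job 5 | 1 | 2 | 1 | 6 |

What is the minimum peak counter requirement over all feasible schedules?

Early-start (Job 1@1, Job 2@1, Job 3@1, Job 4@1, Job 5@1) gives peak 13: h1:13  h2:9  h3:9  h4:0  h5:0  h6:0.
Shift Job 3→4, Job 5→2.
Schedule Job 1@1, Job 2@1, Job 3@4, Job 4@1, Job 5@2: h1:6  h2:6  h3:4  h4:5  h5:5  h6:5 — peak 6.
Total counter-hours = 31 over 6 hours ⇒ peak ≥ ⌈31/6⌉ = 6, so 6 is optimal.

6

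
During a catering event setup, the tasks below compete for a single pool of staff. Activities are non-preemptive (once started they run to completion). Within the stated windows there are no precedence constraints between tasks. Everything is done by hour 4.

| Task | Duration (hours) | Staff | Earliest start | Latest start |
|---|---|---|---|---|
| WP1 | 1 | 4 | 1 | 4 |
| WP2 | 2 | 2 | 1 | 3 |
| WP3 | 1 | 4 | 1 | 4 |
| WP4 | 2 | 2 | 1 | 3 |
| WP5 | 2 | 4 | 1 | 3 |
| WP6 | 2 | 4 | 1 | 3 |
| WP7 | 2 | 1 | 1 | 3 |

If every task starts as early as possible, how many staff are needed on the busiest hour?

21

Early-start schedule: WP1@1, WP2@1, WP3@1, WP4@1, WP5@1, WP6@1, WP7@1.
Load per hour: hour 1: 21, hour 2: 13, hour 3: 0, hour 4: 0.
Peak is 21.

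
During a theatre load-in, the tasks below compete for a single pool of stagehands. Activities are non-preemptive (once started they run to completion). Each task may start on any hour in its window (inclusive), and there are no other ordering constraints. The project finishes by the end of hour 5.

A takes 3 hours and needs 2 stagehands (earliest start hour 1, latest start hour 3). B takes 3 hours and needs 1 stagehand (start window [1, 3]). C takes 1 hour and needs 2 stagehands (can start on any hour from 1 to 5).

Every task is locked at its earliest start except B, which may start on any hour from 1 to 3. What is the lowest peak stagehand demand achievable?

4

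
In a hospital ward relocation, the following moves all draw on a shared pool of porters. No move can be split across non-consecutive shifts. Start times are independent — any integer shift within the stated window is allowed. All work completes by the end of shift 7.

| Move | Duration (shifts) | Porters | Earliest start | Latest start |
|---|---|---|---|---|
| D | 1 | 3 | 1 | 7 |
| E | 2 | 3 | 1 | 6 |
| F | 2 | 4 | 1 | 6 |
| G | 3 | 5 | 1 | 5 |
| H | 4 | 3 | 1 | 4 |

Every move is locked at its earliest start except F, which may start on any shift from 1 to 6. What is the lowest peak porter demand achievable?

F@1: s1:18  s2:15  s3:8  s4:3  s5:0  s6:0  s7:0 → peak 18
F@2: s1:14  s2:15  s3:12  s4:3  s5:0  s6:0  s7:0 → peak 15
F@3: s1:14  s2:11  s3:12  s4:7  s5:0  s6:0  s7:0 → peak 14
F@4: s1:14  s2:11  s3:8  s4:7  s5:4  s6:0  s7:0 → peak 14
F@5: s1:14  s2:11  s3:8  s4:3  s5:4  s6:4  s7:0 → peak 14
F@6: s1:14  s2:11  s3:8  s4:3  s5:0  s6:4  s7:4 → peak 14
Best is F@3, peak 14.

14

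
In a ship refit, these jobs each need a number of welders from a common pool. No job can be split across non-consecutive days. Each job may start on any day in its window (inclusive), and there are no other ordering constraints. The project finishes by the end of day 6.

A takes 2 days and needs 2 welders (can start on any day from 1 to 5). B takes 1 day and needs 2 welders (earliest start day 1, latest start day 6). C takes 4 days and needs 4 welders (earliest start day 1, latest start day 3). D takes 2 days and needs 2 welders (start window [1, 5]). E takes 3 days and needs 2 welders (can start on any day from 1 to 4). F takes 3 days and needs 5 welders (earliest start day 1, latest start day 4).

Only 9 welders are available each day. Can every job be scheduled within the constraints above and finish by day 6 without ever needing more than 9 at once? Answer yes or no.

Schedule A@1, B@1, C@3, D@1, E@1, F@4: d1:8  d2:6  d3:6  d4:9  d5:9  d6:9 — peak 9 ≤ 9.

yes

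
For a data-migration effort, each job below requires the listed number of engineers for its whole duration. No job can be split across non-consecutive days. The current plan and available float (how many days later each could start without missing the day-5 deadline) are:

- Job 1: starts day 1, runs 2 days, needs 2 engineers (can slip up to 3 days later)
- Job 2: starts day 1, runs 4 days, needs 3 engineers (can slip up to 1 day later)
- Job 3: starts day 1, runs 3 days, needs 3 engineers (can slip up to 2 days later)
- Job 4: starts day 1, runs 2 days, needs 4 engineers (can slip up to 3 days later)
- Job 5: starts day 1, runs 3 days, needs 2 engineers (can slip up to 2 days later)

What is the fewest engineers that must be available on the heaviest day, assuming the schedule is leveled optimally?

9

Early-start (Job 1@1, Job 2@1, Job 3@1, Job 4@1, Job 5@1) gives peak 14: d1:14  d2:14  d3:8  d4:3  d5:0.
Shift Job 4→4, Job 5→3.
Schedule Job 1@1, Job 2@1, Job 3@1, Job 4@4, Job 5@3: d1:8  d2:8  d3:8  d4:9  d5:6 — peak 9.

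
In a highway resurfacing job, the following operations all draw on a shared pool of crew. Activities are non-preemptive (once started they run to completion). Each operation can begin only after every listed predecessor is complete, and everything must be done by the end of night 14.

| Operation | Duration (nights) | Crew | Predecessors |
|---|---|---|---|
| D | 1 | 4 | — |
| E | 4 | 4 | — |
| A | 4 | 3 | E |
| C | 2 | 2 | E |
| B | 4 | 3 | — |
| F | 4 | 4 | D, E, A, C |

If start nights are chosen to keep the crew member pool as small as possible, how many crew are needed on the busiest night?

6

Early-start (D@1, E@1, A@5, C@5, B@1, F@9) gives peak 11: n1:11  n2:7  n3:7  n4:7  n5:5  n6:5  n7:3  n8:3  n9:4  n10:4  n11:4  n12:4  n13:0  n14:0.
Shift D→5, A→6, B→7, F→11.
Schedule D@5, E@1, A@6, C@5, B@7, F@11: n1:4  n2:4  n3:4  n4:4  n5:6  n6:5  n7:6  n8:6  n9:6  n10:3  n11:4  n12:4  n13:4  n14:4 — peak 6.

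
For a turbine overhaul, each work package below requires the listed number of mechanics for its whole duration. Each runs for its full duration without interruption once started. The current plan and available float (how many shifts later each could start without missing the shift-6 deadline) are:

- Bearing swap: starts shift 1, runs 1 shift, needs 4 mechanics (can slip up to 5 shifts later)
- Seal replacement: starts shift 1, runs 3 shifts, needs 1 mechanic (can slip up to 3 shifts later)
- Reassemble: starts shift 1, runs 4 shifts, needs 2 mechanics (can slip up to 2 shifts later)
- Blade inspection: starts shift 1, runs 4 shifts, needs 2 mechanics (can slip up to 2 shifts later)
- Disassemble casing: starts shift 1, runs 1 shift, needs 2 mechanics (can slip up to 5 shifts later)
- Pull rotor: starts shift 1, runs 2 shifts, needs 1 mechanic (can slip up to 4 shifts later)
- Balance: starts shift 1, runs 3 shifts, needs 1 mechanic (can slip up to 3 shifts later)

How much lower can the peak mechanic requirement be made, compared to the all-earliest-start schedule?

Early-start peak: s1:13  s2:7  s3:6  s4:4  s5:0  s6:0 ⇒ 13.
Leveled (Bearing swap@1, Seal replacement@1, Reassemble@2, Blade inspection@2, Disassemble casing@4, Pull rotor@5, Balance@1): s1:6  s2:6  s3:6  s4:6  s5:5  s6:1 ⇒ 6.
Reduction 13 − 6 = 7.

7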